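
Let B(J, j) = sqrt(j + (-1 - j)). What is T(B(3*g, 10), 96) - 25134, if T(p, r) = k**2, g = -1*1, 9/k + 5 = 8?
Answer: -25125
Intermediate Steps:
k = 3 (k = 9/(-5 + 8) = 9/3 = 9*(1/3) = 3)
g = -1
B(J, j) = I (B(J, j) = sqrt(-1) = I)
T(p, r) = 9 (T(p, r) = 3**2 = 9)
T(B(3*g, 10), 96) - 25134 = 9 - 25134 = -25125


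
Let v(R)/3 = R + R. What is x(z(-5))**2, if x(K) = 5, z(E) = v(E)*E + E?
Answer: 25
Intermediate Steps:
v(R) = 6*R (v(R) = 3*(R + R) = 3*(2*R) = 6*R)
z(E) = E + 6*E**2 (z(E) = (6*E)*E + E = 6*E**2 + E = E + 6*E**2)
x(z(-5))**2 = 5**2 = 25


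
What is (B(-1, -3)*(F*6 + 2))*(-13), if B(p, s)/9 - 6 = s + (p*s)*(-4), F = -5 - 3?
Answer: -48438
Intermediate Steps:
F = -8
B(p, s) = 54 + 9*s - 36*p*s (B(p, s) = 54 + 9*(s + (p*s)*(-4)) = 54 + 9*(s - 4*p*s) = 54 + (9*s - 36*p*s) = 54 + 9*s - 36*p*s)
(B(-1, -3)*(F*6 + 2))*(-13) = ((54 + 9*(-3) - 36*(-1)*(-3))*(-8*6 + 2))*(-13) = ((54 - 27 - 108)*(-48 + 2))*(-13) = -81*(-46)*(-13) = 3726*(-13) = -48438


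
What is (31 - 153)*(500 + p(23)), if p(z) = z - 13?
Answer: -62220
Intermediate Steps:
p(z) = -13 + z
(31 - 153)*(500 + p(23)) = (31 - 153)*(500 + (-13 + 23)) = -122*(500 + 10) = -122*510 = -62220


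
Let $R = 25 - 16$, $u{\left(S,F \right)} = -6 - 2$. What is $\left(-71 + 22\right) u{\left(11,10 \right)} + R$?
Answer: $401$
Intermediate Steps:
$u{\left(S,F \right)} = -8$ ($u{\left(S,F \right)} = -6 - 2 = -8$)
$R = 9$ ($R = 25 - 16 = 9$)
$\left(-71 + 22\right) u{\left(11,10 \right)} + R = \left(-71 + 22\right) \left(-8\right) + 9 = \left(-49\right) \left(-8\right) + 9 = 392 + 9 = 401$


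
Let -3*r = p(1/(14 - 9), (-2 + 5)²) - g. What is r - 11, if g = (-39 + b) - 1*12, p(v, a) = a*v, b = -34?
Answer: -599/15 ≈ -39.933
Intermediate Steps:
g = -85 (g = (-39 - 34) - 1*12 = -73 - 12 = -85)
r = -434/15 (r = -((-2 + 5)²/(14 - 9) - 1*(-85))/3 = -(3²/5 + 85)/3 = -(9*(⅕) + 85)/3 = -(9/5 + 85)/3 = -⅓*434/5 = -434/15 ≈ -28.933)
r - 11 = -434/15 - 11 = -599/15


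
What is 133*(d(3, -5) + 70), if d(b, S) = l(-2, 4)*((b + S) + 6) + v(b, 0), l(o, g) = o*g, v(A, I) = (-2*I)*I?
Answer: 5054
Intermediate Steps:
v(A, I) = -2*I²
l(o, g) = g*o
d(b, S) = -48 - 8*S - 8*b (d(b, S) = (4*(-2))*((b + S) + 6) - 2*0² = -8*((S + b) + 6) - 2*0 = -8*(6 + S + b) + 0 = (-48 - 8*S - 8*b) + 0 = -48 - 8*S - 8*b)
133*(d(3, -5) + 70) = 133*((-48 - 8*(-5) - 8*3) + 70) = 133*((-48 + 40 - 24) + 70) = 133*(-32 + 70) = 133*38 = 5054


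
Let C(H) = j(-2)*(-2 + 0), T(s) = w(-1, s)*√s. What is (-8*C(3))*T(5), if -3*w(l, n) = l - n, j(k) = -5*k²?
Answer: -640*√5 ≈ -1431.1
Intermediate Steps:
w(l, n) = -l/3 + n/3 (w(l, n) = -(l - n)/3 = -l/3 + n/3)
T(s) = √s*(⅓ + s/3) (T(s) = (-⅓*(-1) + s/3)*√s = (⅓ + s/3)*√s = √s*(⅓ + s/3))
C(H) = 40 (C(H) = (-5*(-2)²)*(-2 + 0) = -5*4*(-2) = -20*(-2) = 40)
(-8*C(3))*T(5) = (-8*40)*(√5*(1 + 5)/3) = -320*√5*6/3 = -640*√5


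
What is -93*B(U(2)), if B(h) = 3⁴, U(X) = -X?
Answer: -7533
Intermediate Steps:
B(h) = 81
-93*B(U(2)) = -93*81 = -7533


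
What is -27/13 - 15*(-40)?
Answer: 7773/13 ≈ 597.92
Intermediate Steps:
-27/13 - 15*(-40) = -27/13 + 600 = 7773/13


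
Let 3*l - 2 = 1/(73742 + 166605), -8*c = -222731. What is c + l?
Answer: 160602028531/5768328 ≈ 27842.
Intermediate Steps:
c = 222731/8 (c = -⅛*(-222731) = 222731/8 ≈ 27841.)
l = 480695/721041 (l = ⅔ + 1/(3*(73742 + 166605)) = ⅔ + (⅓)/240347 = ⅔ + (⅓)*(1/240347) = ⅔ + 1/721041 = 480695/721041 ≈ 0.66667)
c + l = 222731/8 + 480695/721041 = 160602028531/5768328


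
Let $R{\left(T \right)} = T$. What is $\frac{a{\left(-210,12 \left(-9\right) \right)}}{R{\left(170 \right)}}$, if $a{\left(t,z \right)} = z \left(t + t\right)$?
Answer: $\frac{4536}{17} \approx 266.82$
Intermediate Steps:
$a{\left(t,z \right)} = 2 t z$ ($a{\left(t,z \right)} = z 2 t = 2 t z$)
$\frac{a{\left(-210,12 \left(-9\right) \right)}}{R{\left(170 \right)}} = \frac{2 \left(-210\right) 12 \left(-9\right)}{170} = 2 \left(-210\right) \left(-108\right) \frac{1}{170} = 45360 \cdot \frac{1}{170} = \frac{4536}{17}$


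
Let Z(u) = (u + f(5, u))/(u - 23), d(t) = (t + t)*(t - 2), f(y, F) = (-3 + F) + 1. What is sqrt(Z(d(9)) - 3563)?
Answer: I*sqrt(37774117)/103 ≈ 59.671*I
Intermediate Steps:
f(y, F) = -2 + F
d(t) = 2*t*(-2 + t) (d(t) = (2*t)*(-2 + t) = 2*t*(-2 + t))
Z(u) = (-2 + 2*u)/(-23 + u) (Z(u) = (u + (-2 + u))/(u - 23) = (-2 + 2*u)/(-23 + u))
sqrt(Z(d(9)) - 3563) = sqrt(2*(-1 + 2*9*(-2 + 9))/(-23 + 2*9*(-2 + 9)) - 3563) = sqrt(2*(-1 + 2*9*7)/(-23 + 2*9*7) - 3563) = sqrt(2*(-1 + 126)/(-23 + 126) - 3563) = sqrt(2*125/103 - 3563) = sqrt(2*(1/103)*125 - 3563) = sqrt(250/103 - 3563) = sqrt(-366739/103) = I*sqrt(37774117)/103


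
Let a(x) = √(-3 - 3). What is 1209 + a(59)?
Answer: 1209 + I*√6 ≈ 1209.0 + 2.4495*I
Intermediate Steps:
a(x) = I*√6 (a(x) = √(-6) = I*√6)
1209 + a(59) = 1209 + I*√6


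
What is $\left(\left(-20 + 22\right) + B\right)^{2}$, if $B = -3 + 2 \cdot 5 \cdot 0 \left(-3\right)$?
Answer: $1$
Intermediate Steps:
$B = -3$ ($B = -3 + 10 \cdot 0 \left(-3\right) = -3 + 0 \left(-3\right) = -3 + 0 = -3$)
$\left(\left(-20 + 22\right) + B\right)^{2} = \left(\left(-20 + 22\right) - 3\right)^{2} = \left(2 - 3\right)^{2} = \left(-1\right)^{2} = 1$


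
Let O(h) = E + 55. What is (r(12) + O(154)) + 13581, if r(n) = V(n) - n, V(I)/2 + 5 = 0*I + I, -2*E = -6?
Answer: 13641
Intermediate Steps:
E = 3 (E = -1/2*(-6) = 3)
V(I) = -10 + 2*I (V(I) = -10 + 2*(0*I + I) = -10 + 2*(0 + I) = -10 + 2*I)
O(h) = 58 (O(h) = 3 + 55 = 58)
r(n) = -10 + n (r(n) = (-10 + 2*n) - n = -10 + n)
(r(12) + O(154)) + 13581 = ((-10 + 12) + 58) + 13581 = (2 + 58) + 13581 = 60 + 13581 = 13641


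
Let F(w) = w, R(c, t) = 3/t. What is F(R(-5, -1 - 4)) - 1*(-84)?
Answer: 417/5 ≈ 83.400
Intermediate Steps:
F(R(-5, -1 - 4)) - 1*(-84) = 3/(-1 - 4) - 1*(-84) = 3/(-5) + 84 = 3*(-⅕) + 84 = -⅗ + 84 = 417/5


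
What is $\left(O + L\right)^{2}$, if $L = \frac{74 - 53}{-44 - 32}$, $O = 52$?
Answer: $\frac{15452761}{5776} \approx 2675.3$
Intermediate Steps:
$L = - \frac{21}{76}$ ($L = \frac{21}{-76} = 21 \left(- \frac{1}{76}\right) = - \frac{21}{76} \approx -0.27632$)
$\left(O + L\right)^{2} = \left(52 - \frac{21}{76}\right)^{2} = \left(\frac{3931}{76}\right)^{2} = \frac{15452761}{5776}$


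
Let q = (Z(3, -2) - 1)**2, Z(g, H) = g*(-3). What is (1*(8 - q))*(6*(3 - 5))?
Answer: 1104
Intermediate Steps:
Z(g, H) = -3*g
q = 100 (q = (-3*3 - 1)**2 = (-9 - 1)**2 = (-10)**2 = 100)
(1*(8 - q))*(6*(3 - 5)) = (1*(8 - 1*100))*(6*(3 - 5)) = (1*(8 - 100))*(6*(-2)) = (1*(-92))*(-12) = -92*(-12) = 1104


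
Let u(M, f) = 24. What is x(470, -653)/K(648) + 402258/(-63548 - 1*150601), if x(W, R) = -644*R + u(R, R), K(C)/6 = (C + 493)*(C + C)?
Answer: -289911555707/158334917832 ≈ -1.8310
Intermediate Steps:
K(C) = 12*C*(493 + C) (K(C) = 6*((C + 493)*(C + C)) = 6*((493 + C)*(2*C)) = 6*(2*C*(493 + C)) = 12*C*(493 + C))
x(W, R) = 24 - 644*R (x(W, R) = -644*R + 24 = 24 - 644*R)
x(470, -653)/K(648) + 402258/(-63548 - 1*150601) = (24 - 644*(-653))/((12*648*(493 + 648))) + 402258/(-63548 - 1*150601) = (24 + 420532)/((12*648*1141)) + 402258/(-63548 - 150601) = 420556/8872416 + 402258/(-214149) = 420556*(1/8872416) + 402258*(-1/214149) = 105139/2218104 - 134086/71383 = -289911555707/158334917832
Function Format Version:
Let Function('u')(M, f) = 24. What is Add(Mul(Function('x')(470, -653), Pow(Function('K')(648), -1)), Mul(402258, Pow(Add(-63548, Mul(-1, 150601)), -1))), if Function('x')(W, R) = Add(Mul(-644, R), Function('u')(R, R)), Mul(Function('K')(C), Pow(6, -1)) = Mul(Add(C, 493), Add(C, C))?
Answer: Rational(-289911555707, 158334917832) ≈ -1.8310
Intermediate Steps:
Function('K')(C) = Mul(12, C, Add(493, C)) (Function('K')(C) = Mul(6, Mul(Add(C, 493), Add(C, C))) = Mul(6, Mul(Add(493, C), Mul(2, C))) = Mul(6, Mul(2, C, Add(493, C))) = Mul(12, C, Add(493, C)))
Function('x')(W, R) = Add(24, Mul(-644, R)) (Function('x')(W, R) = Add(Mul(-644, R), 24) = Add(24, Mul(-644, R)))
Add(Mul(Function('x')(470, -653), Pow(Function('K')(648), -1)), Mul(402258, Pow(Add(-63548, Mul(-1, 150601)), -1))) = Add(Mul(Add(24, Mul(-644, -653)), Pow(Mul(12, 648, Add(493, 648)), -1)), Mul(402258, Pow(Add(-63548, Mul(-1, 150601)), -1))) = Add(Mul(Add(24, 420532), Pow(Mul(12, 648, 1141), -1)), Mul(402258, Pow(Add(-63548, -150601), -1))) = Add(Mul(420556, Pow(8872416, -1)), Mul(402258, Pow(-214149, -1))) = Add(Mul(420556, Rational(1, 8872416)), Mul(402258, Rational(-1, 214149))) = Add(Rational(105139, 2218104), Rational(-134086, 71383)) = Rational(-289911555707, 158334917832)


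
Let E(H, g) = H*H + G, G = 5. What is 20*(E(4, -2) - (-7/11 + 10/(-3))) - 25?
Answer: 15655/33 ≈ 474.39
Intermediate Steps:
E(H, g) = 5 + H² (E(H, g) = H*H + 5 = H² + 5 = 5 + H²)
20*(E(4, -2) - (-7/11 + 10/(-3))) - 25 = 20*((5 + 4²) - (-7/11 + 10/(-3))) - 25 = 20*((5 + 16) - (-7*1/11 + 10*(-⅓))) - 25 = 20*(21 - (-7/11 - 10/3)) - 25 = 20*(21 - 1*(-131/33)) - 25 = 20*(21 + 131/33) - 25 = 20*(824/33) - 25 = 16480/33 - 25 = 15655/33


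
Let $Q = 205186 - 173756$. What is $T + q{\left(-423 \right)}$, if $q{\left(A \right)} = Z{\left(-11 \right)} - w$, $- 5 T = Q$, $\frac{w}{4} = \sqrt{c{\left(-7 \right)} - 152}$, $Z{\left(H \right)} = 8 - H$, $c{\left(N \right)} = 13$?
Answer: $-6267 - 4 i \sqrt{139} \approx -6267.0 - 47.159 i$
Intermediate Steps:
$Q = 31430$
$w = 4 i \sqrt{139}$ ($w = 4 \sqrt{13 - 152} = 4 \sqrt{-139} = 4 i \sqrt{139} \approx 47.159 i$)
$T = -6286$ ($T = \left(- \frac{1}{5}\right) 31430 = -6286$)
$q{\left(A \right)} = 19 - 4 i \sqrt{139}$ ($q{\left(A \right)} = \left(8 - -11\right) - 4 i \sqrt{139} = \left(8 + 11\right) - 4 i \sqrt{139} = 19 - 4 i \sqrt{139}$)
$T + q{\left(-423 \right)} = -6286 + \left(19 - 4 i \sqrt{139}\right) = -6267 - 4 i \sqrt{139}$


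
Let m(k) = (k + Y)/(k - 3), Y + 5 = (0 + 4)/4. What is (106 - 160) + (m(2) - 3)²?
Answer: -53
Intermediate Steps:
Y = -4 (Y = -5 + (0 + 4)/4 = -5 + 4*(¼) = -5 + 1 = -4)
m(k) = (-4 + k)/(-3 + k) (m(k) = (k - 4)/(k - 3) = (-4 + k)/(-3 + k))
(106 - 160) + (m(2) - 3)² = (106 - 160) + ((-4 + 2)/(-3 + 2) - 3)² = -54 + (-2/(-1) - 3)² = -54 + (-1*(-2) - 3)² = -54 + (2 - 3)² = -54 + (-1)² = -54 + 1 = -53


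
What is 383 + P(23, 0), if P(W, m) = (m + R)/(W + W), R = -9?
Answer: 17609/46 ≈ 382.80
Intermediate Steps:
P(W, m) = (-9 + m)/(2*W) (P(W, m) = (m - 9)/(W + W) = (-9 + m)/((2*W)) = (-9 + m)*(1/(2*W)) = (-9 + m)/(2*W))
383 + P(23, 0) = 383 + (½)*(-9 + 0)/23 = 383 + (½)*(1/23)*(-9) = 383 - 9/46 = 17609/46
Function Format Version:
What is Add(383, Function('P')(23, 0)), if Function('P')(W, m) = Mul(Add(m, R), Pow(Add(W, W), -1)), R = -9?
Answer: Rational(17609, 46) ≈ 382.80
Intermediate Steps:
Function('P')(W, m) = Mul(Rational(1, 2), Pow(W, -1), Add(-9, m)) (Function('P')(W, m) = Mul(Add(m, -9), Pow(Add(W, W), -1)) = Mul(Add(-9, m), Pow(Mul(2, W), -1)) = Mul(Add(-9, m), Mul(Rational(1, 2), Pow(W, -1))) = Mul(Rational(1, 2), Pow(W, -1), Add(-9, m)))
Add(383, Function('P')(23, 0)) = Add(383, Mul(Rational(1, 2), Pow(23, -1), Add(-9, 0))) = Add(383, Mul(Rational(1, 2), Rational(1, 23), -9)) = Add(383, Rational(-9, 46)) = Rational(17609, 46)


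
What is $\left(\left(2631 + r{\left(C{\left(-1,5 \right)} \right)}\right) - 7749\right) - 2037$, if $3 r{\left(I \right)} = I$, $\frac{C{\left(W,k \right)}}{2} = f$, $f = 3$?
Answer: $-7153$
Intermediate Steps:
$C{\left(W,k \right)} = 6$ ($C{\left(W,k \right)} = 2 \cdot 3 = 6$)
$r{\left(I \right)} = \frac{I}{3}$
$\left(\left(2631 + r{\left(C{\left(-1,5 \right)} \right)}\right) - 7749\right) - 2037 = \left(\left(2631 + \frac{1}{3} \cdot 6\right) - 7749\right) - 2037 = \left(\left(2631 + 2\right) - 7749\right) - 2037 = \left(2633 - 7749\right) - 2037 = -5116 - 2037 = -7153$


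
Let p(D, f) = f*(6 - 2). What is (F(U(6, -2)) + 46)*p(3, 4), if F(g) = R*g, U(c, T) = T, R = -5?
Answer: 896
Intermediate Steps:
p(D, f) = 4*f (p(D, f) = f*4 = 4*f)
F(g) = -5*g
(F(U(6, -2)) + 46)*p(3, 4) = (-5*(-2) + 46)*(4*4) = (10 + 46)*16 = 56*16 = 896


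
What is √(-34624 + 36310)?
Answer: √1686 ≈ 41.061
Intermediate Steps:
√(-34624 + 36310) = √1686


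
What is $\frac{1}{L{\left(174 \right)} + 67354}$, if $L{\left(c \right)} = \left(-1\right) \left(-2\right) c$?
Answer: $\frac{1}{67702} \approx 1.4771 \cdot 10^{-5}$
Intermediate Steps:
$L{\left(c \right)} = 2 c$
$\frac{1}{L{\left(174 \right)} + 67354} = \frac{1}{2 \cdot 174 + 67354} = \frac{1}{348 + 67354} = \frac{1}{67702}$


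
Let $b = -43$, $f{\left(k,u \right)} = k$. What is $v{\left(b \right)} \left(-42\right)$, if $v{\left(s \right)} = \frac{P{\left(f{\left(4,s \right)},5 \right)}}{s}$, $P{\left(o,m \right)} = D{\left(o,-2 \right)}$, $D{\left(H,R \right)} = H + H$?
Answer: $\frac{336}{43} \approx 7.8139$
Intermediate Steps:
$D{\left(H,R \right)} = 2 H$
$P{\left(o,m \right)} = 2 o$
$v{\left(s \right)} = \frac{8}{s}$ ($v{\left(s \right)} = \frac{2 \cdot 4}{s} = \frac{8}{s}$)
$v{\left(b \right)} \left(-42\right) = \frac{8}{-43} \left(-42\right) = 8 \left(- \frac{1}{43}\right) \left(-42\right) = \left(- \frac{8}{43}\right) \left(-42\right) = \frac{336}{43}$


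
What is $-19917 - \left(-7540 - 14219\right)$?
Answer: $1842$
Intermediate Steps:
$-19917 - \left(-7540 - 14219\right) = -19917 - -21759 = -19917 + 21759 = 1842$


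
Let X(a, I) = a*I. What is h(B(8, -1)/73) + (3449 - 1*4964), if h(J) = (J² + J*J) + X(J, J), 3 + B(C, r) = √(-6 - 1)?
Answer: -8073429/5329 - 18*I*√7/5329 ≈ -1515.0 - 0.0089367*I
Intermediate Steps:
X(a, I) = I*a
B(C, r) = -3 + I*√7 (B(C, r) = -3 + √(-6 - 1) = -3 + √(-7) = -3 + I*√7)
h(J) = 3*J² (h(J) = (J² + J*J) + J*J = (J² + J²) + J² = 2*J² + J² = 3*J²)
h(B(8, -1)/73) + (3449 - 1*4964) = 3*((-3 + I*√7)/73)² + (3449 - 1*4964) = 3*((-3 + I*√7)*(1/73))² + (3449 - 4964) = 3*(-3/73 + I*√7/73)² - 1515 = -1515 + 3*(-3/73 + I*√7/73)²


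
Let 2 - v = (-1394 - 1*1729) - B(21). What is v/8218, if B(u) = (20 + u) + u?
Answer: 3187/8218 ≈ 0.38781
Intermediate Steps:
B(u) = 20 + 2*u
v = 3187 (v = 2 - ((-1394 - 1*1729) - (20 + 2*21)) = 2 - ((-1394 - 1729) - (20 + 42)) = 2 - (-3123 - 1*62) = 2 - (-3123 - 62) = 2 - 1*(-3185) = 2 + 3185 = 3187)
v/8218 = 3187/8218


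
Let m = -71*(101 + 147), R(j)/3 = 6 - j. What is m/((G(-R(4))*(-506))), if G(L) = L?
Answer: -4402/759 ≈ -5.7997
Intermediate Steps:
R(j) = 18 - 3*j (R(j) = 3*(6 - j) = 18 - 3*j)
m = -17608 (m = -71*248 = -17608)
m/((G(-R(4))*(-506))) = -17608*1/(506*(18 - 3*4)) = -17608*1/(506*(18 - 12)) = -17608/(-1*6*(-506)) = -17608/((-6*(-506))) = -17608/3036 = -17608*1/3036 = -4402/759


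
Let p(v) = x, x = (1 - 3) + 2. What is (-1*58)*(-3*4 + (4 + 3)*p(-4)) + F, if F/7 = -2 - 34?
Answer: 444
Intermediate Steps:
x = 0 (x = -2 + 2 = 0)
p(v) = 0
F = -252 (F = 7*(-2 - 34) = 7*(-36) = -252)
(-1*58)*(-3*4 + (4 + 3)*p(-4)) + F = (-1*58)*(-3*4 + (4 + 3)*0) - 252 = -58*(-12 + 7*0) - 252 = -58*(-12 + 0) - 252 = -58*(-12) - 252 = 696 - 252 = 444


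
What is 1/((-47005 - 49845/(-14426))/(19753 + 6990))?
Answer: -385794518/678044285 ≈ -0.56898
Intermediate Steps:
1/((-47005 - 49845/(-14426))/(19753 + 6990)) = 1/((-47005 - 49845*(-1/14426))/26743) = 1/((-47005 + 49845/14426)*(1/26743)) = 1/(-678044285/14426*1/26743) = 1/(-678044285/385794518) = -385794518/678044285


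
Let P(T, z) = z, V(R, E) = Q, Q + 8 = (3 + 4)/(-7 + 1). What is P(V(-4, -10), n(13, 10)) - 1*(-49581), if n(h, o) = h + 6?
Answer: 49600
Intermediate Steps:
Q = -55/6 (Q = -8 + (3 + 4)/(-7 + 1) = -8 + 7/(-6) = -8 + 7*(-1/6) = -8 - 7/6 = -55/6 ≈ -9.1667)
n(h, o) = 6 + h
V(R, E) = -55/6
P(V(-4, -10), n(13, 10)) - 1*(-49581) = (6 + 13) - 1*(-49581) = 19 + 49581 = 49600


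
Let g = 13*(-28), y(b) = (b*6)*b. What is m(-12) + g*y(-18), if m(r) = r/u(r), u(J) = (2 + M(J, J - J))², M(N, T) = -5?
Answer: -2122852/3 ≈ -7.0762e+5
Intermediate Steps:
y(b) = 6*b² (y(b) = (6*b)*b = 6*b²)
u(J) = 9 (u(J) = (2 - 5)² = (-3)² = 9)
g = -364
m(r) = r/9
m(-12) + g*y(-18) = (⅑)*(-12) - 2184*(-18)² = -4/3 - 2184*324 = -4/3 - 364*1944 = -4/3 - 707616 = -2122852/3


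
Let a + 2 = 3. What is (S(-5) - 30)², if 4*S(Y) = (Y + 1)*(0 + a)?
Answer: 961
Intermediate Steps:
a = 1 (a = -2 + 3 = 1)
S(Y) = ¼ + Y/4 (S(Y) = ((Y + 1)*(0 + 1))/4 = ((1 + Y)*1)/4 = (1 + Y)/4 = ¼ + Y/4)
(S(-5) - 30)² = ((¼ + (¼)*(-5)) - 30)² = ((¼ - 5/4) - 30)² = (-1 - 30)² = (-31)² = 961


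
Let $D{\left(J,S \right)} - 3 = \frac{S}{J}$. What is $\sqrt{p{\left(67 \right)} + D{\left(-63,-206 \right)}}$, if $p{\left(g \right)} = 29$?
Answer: $\frac{\sqrt{15554}}{21} \approx 5.9388$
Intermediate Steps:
$D{\left(J,S \right)} = 3 + \frac{S}{J}$
$\sqrt{p{\left(67 \right)} + D{\left(-63,-206 \right)}} = \sqrt{29 - \left(-3 + \frac{206}{-63}\right)} = \sqrt{29 + \left(3 - - \frac{206}{63}\right)} = \sqrt{29 + \left(3 + \frac{206}{63}\right)} = \sqrt{29 + \frac{395}{63}} = \sqrt{\frac{2222}{63}} = \frac{\sqrt{15554}}{21}$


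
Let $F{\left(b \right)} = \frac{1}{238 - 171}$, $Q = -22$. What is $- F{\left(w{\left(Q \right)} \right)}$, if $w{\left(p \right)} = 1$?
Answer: $- \frac{1}{67} \approx -0.014925$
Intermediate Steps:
$F{\left(b \right)} = \frac{1}{67}$
$- F{\left(w{\left(Q \right)} \right)} = \left(-1\right) \frac{1}{67} = - \frac{1}{67}$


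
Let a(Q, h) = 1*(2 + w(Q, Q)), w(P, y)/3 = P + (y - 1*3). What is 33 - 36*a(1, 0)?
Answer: 69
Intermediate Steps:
w(P, y) = -9 + 3*P + 3*y (w(P, y) = 3*(P + (y - 1*3)) = 3*(P + (y - 3)) = 3*(P + (-3 + y)) = 3*(-3 + P + y) = -9 + 3*P + 3*y)
a(Q, h) = -7 + 6*Q (a(Q, h) = 1*(2 + (-9 + 3*Q + 3*Q)) = 1*(2 + (-9 + 6*Q)) = 1*(-7 + 6*Q) = -7 + 6*Q)
33 - 36*a(1, 0) = 33 - 36*(-7 + 6*1) = 33 - 36*(-7 + 6) = 33 - 36*(-1) = 33 + 36 = 69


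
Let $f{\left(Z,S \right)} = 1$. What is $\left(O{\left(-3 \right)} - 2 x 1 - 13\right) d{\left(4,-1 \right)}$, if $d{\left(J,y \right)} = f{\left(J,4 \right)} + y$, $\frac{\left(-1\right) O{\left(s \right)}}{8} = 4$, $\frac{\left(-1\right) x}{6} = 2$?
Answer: $0$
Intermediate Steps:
$x = -12$ ($x = \left(-6\right) 2 = -12$)
$O{\left(s \right)} = -32$ ($O{\left(s \right)} = \left(-8\right) 4 = -32$)
$d{\left(J,y \right)} = 1 + y$
$\left(O{\left(-3 \right)} - 2 x 1 - 13\right) d{\left(4,-1 \right)} = \left(- 32 \left(-2\right) \left(-12\right) 1 - 13\right) \left(1 - 1\right) = \left(- 32 \cdot 24 \cdot 1 - 13\right) 0 = \left(\left(-32\right) 24 - 13\right) 0 = \left(-768 - 13\right) 0 = \left(-781\right) 0 = 0$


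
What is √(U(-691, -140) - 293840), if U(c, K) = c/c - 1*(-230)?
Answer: I*√293609 ≈ 541.86*I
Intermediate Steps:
U(c, K) = 231 (U(c, K) = 1 + 230 = 231)
√(U(-691, -140) - 293840) = √(231 - 293840) = √(-293609) = I*√293609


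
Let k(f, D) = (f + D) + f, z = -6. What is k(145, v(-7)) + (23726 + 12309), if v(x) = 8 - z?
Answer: 36339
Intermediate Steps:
v(x) = 14 (v(x) = 8 - 1*(-6) = 8 + 6 = 14)
k(f, D) = D + 2*f (k(f, D) = (D + f) + f = D + 2*f)
k(145, v(-7)) + (23726 + 12309) = (14 + 2*145) + (23726 + 12309) = (14 + 290) + 36035 = 304 + 36035 = 36339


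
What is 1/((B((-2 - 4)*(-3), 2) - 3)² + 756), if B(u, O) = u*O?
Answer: 1/1845 ≈ 0.00054201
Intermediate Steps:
B(u, O) = O*u
1/((B((-2 - 4)*(-3), 2) - 3)² + 756) = 1/((2*((-2 - 4)*(-3)) - 3)² + 756) = 1/((2*(-6*(-3)) - 3)² + 756) = 1/((2*18 - 3)² + 756) = 1/((36 - 3)² + 756) = 1/(33² + 756) = 1/(1089 + 756) = 1/1845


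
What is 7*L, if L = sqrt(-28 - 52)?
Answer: 28*I*sqrt(5) ≈ 62.61*I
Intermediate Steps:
L = 4*I*sqrt(5) (L = sqrt(-80) = 4*I*sqrt(5) ≈ 8.9443*I)
7*L = 7*(4*I*sqrt(5)) = 28*I*sqrt(5)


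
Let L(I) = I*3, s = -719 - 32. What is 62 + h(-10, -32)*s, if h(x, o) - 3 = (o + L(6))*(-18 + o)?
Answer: -527891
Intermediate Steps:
s = -751
L(I) = 3*I
h(x, o) = 3 + (-18 + o)*(18 + o) (h(x, o) = 3 + (o + 3*6)*(-18 + o) = 3 + (o + 18)*(-18 + o) = 3 + (18 + o)*(-18 + o) = 3 + (-18 + o)*(18 + o))
62 + h(-10, -32)*s = 62 + (-321 + (-32)**2)*(-751) = 62 + (-321 + 1024)*(-751) = 62 + 703*(-751) = 62 - 527953 = -527891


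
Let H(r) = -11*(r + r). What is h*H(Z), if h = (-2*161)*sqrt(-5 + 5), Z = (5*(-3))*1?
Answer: 0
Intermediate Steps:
Z = -15 (Z = -15*1 = -15)
H(r) = -22*r
h = 0 (h = -322*sqrt(0) = -322*0 = 0)
h*H(Z) = 0*(-22*(-15)) = 0*330 = 0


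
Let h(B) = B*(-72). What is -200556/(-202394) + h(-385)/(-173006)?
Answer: 7271757414/8753844091 ≈ 0.83069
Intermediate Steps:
h(B) = -72*B
-200556/(-202394) + h(-385)/(-173006) = -200556/(-202394) - 72*(-385)/(-173006) = -200556*(-1/202394) + 27720*(-1/173006) = 100278/101197 - 13860/86503 = 7271757414/8753844091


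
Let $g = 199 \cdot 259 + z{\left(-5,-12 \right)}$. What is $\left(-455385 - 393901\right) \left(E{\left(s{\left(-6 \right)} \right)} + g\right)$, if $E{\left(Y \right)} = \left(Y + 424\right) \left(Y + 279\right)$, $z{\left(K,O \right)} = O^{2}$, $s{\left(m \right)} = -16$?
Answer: $-135027131854$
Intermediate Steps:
$E{\left(Y \right)} = \left(279 + Y\right) \left(424 + Y\right)$ ($E{\left(Y \right)} = \left(424 + Y\right) \left(279 + Y\right) = \left(279 + Y\right) \left(424 + Y\right)$)
$g = 51685$ ($g = 199 \cdot 259 + \left(-12\right)^{2} = 51541 + 144 = 51685$)
$\left(-455385 - 393901\right) \left(E{\left(s{\left(-6 \right)} \right)} + g\right) = \left(-455385 - 393901\right) \left(\left(118296 + \left(-16\right)^{2} + 703 \left(-16\right)\right) + 51685\right) = - 849286 \left(\left(118296 + 256 - 11248\right) + 51685\right) = - 849286 \left(107304 + 51685\right) = \left(-849286\right) 158989 = -135027131854$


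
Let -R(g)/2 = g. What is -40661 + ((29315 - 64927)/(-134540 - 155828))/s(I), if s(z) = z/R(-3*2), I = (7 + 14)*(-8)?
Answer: -41323295271/1016288 ≈ -40661.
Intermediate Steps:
R(g) = -2*g
I = -168 (I = 21*(-8) = -168)
s(z) = z/12 (s(z) = z/((-(-6)*2)) = z/((-2*(-6))) = z/12)
-40661 + ((29315 - 64927)/(-134540 - 155828))/s(I) = -40661 + ((29315 - 64927)/(-134540 - 155828))/(((1/12)*(-168))) = -40661 - 35612/(-290368)/(-14) = -40661 - 35612*(-1/290368)*(-1/14) = -40661 + (8903/72592)*(-1/14) = -40661 - 8903/1016288 = -41323295271/1016288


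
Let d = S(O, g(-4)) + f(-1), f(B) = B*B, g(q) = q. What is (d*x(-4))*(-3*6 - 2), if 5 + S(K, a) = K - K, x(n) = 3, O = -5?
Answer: 240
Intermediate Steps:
f(B) = B²
S(K, a) = -5 (S(K, a) = -5 + (K - K) = -5 + 0 = -5)
d = -4 (d = -5 + (-1)² = -5 + 1 = -4)
(d*x(-4))*(-3*6 - 2) = (-4*3)*(-3*6 - 2) = -12*(-18 - 2) = -12*(-20) = 240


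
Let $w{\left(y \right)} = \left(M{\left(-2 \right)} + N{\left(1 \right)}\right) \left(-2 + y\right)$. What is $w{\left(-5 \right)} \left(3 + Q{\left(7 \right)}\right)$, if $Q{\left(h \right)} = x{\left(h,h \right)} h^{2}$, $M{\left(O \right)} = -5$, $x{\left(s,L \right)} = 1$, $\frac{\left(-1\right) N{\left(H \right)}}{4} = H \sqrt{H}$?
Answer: $3276$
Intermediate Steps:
$N{\left(H \right)} = - 4 H^{\frac{3}{2}}$ ($N{\left(H \right)} = - 4 H \sqrt{H} = - 4 H^{\frac{3}{2}}$)
$w{\left(y \right)} = 18 - 9 y$ ($w{\left(y \right)} = \left(-5 - 4 \cdot 1^{\frac{3}{2}}\right) \left(-2 + y\right) = \left(-5 - 4\right) \left(-2 + y\right) = - 9 \left(-2 + y\right) = 18 - 9 y$)
$Q{\left(h \right)} = h^{2}$ ($Q{\left(h \right)} = 1 h^{2} = h^{2}$)
$w{\left(-5 \right)} \left(3 + Q{\left(7 \right)}\right) = \left(18 - -45\right) \left(3 + 7^{2}\right) = \left(18 + 45\right) \left(3 + 49\right) = 63 \cdot 52 = 3276$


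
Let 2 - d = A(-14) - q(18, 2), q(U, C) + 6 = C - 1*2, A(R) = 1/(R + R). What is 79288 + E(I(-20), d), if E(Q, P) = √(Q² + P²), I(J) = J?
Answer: 79288 + √325921/28 ≈ 79308.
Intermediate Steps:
A(R) = 1/(2*R)
q(U, C) = -8 + C (q(U, C) = -6 + (C - 1*2) = -6 + (C - 2) = -6 + (-2 + C) = -8 + C)
d = -111/28 (d = 2 - ((½)/(-14) - (-8 + 2)) = 2 - ((½)*(-1/14) - 1*(-6)) = 2 - (-1/28 + 6) = 2 - 1*167/28 = 2 - 167/28 = -111/28 ≈ -3.9643)
E(Q, P) = √(P² + Q²)
79288 + E(I(-20), d) = 79288 + √((-111/28)² + (-20)²) = 79288 + √(12321/784 + 400) = 79288 + √(325921/784) = 79288 + √325921/28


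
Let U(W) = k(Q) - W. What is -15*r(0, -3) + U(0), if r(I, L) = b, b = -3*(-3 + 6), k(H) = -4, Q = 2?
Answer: 131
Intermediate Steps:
U(W) = -4 - W
b = -9 (b = -3*3 = -9)
r(I, L) = -9
-15*r(0, -3) + U(0) = -15*(-9) + (-4 - 1*0) = 135 + (-4 + 0) = 135 - 4 = 131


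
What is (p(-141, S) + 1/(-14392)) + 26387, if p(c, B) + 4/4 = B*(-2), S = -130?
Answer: 383489231/14392 ≈ 26646.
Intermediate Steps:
p(c, B) = -1 - 2*B (p(c, B) = -1 + B*(-2) = -1 - 2*B)
(p(-141, S) + 1/(-14392)) + 26387 = ((-1 - 2*(-130)) + 1/(-14392)) + 26387 = ((-1 + 260) - 1/14392) + 26387 = (259 - 1/14392) + 26387 = 3727527/14392 + 26387 = 383489231/14392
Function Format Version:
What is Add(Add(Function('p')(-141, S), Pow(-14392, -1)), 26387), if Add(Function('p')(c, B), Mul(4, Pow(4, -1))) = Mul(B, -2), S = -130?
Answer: Rational(383489231, 14392) ≈ 26646.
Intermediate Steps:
Function('p')(c, B) = Add(-1, Mul(-2, B)) (Function('p')(c, B) = Add(-1, Mul(B, -2)) = Add(-1, Mul(-2, B)))
Add(Add(Function('p')(-141, S), Pow(-14392, -1)), 26387) = Add(Add(Add(-1, Mul(-2, -130)), Pow(-14392, -1)), 26387) = Add(Add(Add(-1, 260), Rational(-1, 14392)), 26387) = Add(Add(259, Rational(-1, 14392)), 26387) = Add(Rational(3727527, 14392), 26387) = Rational(383489231, 14392)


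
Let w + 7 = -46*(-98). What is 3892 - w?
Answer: -609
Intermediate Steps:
w = 4501 (w = -7 - 46*(-98) = -7 + 4508 = 4501)
3892 - w = 3892 - 1*4501 = 3892 - 4501 = -609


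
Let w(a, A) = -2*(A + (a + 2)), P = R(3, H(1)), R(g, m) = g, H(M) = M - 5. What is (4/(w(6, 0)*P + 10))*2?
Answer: -4/19 ≈ -0.21053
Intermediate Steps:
H(M) = -5 + M
P = 3
w(a, A) = -4 - 2*A - 2*a (w(a, A) = -2*(A + (2 + a)) = -2*(2 + A + a) = -4 - 2*A - 2*a)
(4/(w(6, 0)*P + 10))*2 = (4/((-4 - 2*0 - 2*6)*3 + 10))*2 = (4/((-4 + 0 - 12)*3 + 10))*2 = (4/(-16*3 + 10))*2 = (4/(-48 + 10))*2 = (4/(-38))*2 = -1/38*4*2 = -2/19*2 = -4/19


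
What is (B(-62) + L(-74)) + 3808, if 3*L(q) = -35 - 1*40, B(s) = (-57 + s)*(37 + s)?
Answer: 6758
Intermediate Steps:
L(q) = -25 (L(q) = (-35 - 1*40)/3 = (-35 - 40)/3 = (1/3)*(-75) = -25)
(B(-62) + L(-74)) + 3808 = ((-2109 + (-62)**2 - 20*(-62)) - 25) + 3808 = ((-2109 + 3844 + 1240) - 25) + 3808 = (2975 - 25) + 3808 = 2950 + 3808 = 6758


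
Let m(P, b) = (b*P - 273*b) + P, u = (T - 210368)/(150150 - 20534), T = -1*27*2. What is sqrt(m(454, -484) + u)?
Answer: I*sqrt(91510879303022)/32404 ≈ 295.21*I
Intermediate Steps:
T = -54 (T = -27*2 = -54)
u = -105211/64808 (u = (-54 - 210368)/(150150 - 20534) = -210422/129616 = -210422*1/129616 = -105211/64808 ≈ -1.6234)
m(P, b) = P - 273*b + P*b (m(P, b) = (P*b - 273*b) + P = (-273*b + P*b) + P = P - 273*b + P*b)
sqrt(m(454, -484) + u) = sqrt((454 - 273*(-484) + 454*(-484)) - 105211/64808) = sqrt((454 + 132132 - 219736) - 105211/64808) = sqrt(-87150 - 105211/64808) = sqrt(-5648122411/64808) = I*sqrt(91510879303022)/32404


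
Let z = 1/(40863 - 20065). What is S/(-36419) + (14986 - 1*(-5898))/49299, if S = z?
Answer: 15818426238709/37341151004238 ≈ 0.42362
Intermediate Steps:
z = 1/20798 ≈ 4.8082e-5
S = 1/20798 ≈ 4.8082e-5
S/(-36419) + (14986 - 1*(-5898))/49299 = (1/20798)/(-36419) + (14986 - 1*(-5898))/49299 = (1/20798)*(-1/36419) + (14986 + 5898)*(1/49299) = -1/757442362 + 20884*(1/49299) = -1/757442362 + 20884/49299 = 15818426238709/37341151004238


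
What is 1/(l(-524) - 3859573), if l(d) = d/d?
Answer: -1/3859572 ≈ -2.5910e-7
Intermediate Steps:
l(d) = 1
1/(l(-524) - 3859573) = 1/(1 - 3859573) = 1/(-3859572) = -1/3859572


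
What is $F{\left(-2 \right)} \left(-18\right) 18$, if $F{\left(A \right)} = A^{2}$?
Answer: $-1296$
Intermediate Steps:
$F{\left(-2 \right)} \left(-18\right) 18 = \left(-2\right)^{2} \left(-18\right) 18 = 4 \left(-18\right) 18 = \left(-72\right) 18 = -1296$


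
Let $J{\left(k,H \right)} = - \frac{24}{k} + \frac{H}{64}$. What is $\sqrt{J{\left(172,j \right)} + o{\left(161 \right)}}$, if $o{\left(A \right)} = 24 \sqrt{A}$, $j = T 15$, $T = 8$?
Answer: $\frac{\sqrt{51342 + 710016 \sqrt{161}}}{172} \approx 17.5$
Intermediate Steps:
$j = 120$ ($j = 8 \cdot 15 = 120$)
$J{\left(k,H \right)} = - \frac{24}{k} + \frac{H}{64}$ ($J{\left(k,H \right)} = - \frac{24}{k} + H \frac{1}{64} = - \frac{24}{k} + \frac{H}{64}$)
$\sqrt{J{\left(172,j \right)} + o{\left(161 \right)}} = \sqrt{\left(- \frac{24}{172} + \frac{1}{64} \cdot 120\right) + 24 \sqrt{161}} = \sqrt{\left(\left(-24\right) \frac{1}{172} + \frac{15}{8}\right) + 24 \sqrt{161}} = \sqrt{\left(- \frac{6}{43} + \frac{15}{8}\right) + 24 \sqrt{161}} = \sqrt{\frac{597}{344} + 24 \sqrt{161}}$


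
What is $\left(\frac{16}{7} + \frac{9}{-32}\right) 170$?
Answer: $\frac{38165}{112} \approx 340.76$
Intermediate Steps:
$\left(\frac{16}{7} + \frac{9}{-32}\right) 170 = \left(16 \cdot \frac{1}{7} + 9 \left(- \frac{1}{32}\right)\right) 170 = \left(\frac{16}{7} - \frac{9}{32}\right) 170 = \frac{449}{224} \cdot 170 = \frac{38165}{112}$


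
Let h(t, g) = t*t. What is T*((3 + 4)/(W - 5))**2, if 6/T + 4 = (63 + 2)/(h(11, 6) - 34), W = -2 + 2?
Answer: -25578/7075 ≈ -3.6153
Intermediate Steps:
h(t, g) = t**2
W = 0
T = -522/283 (T = 6/(-4 + (63 + 2)/(11**2 - 34)) = 6/(-4 + 65/(121 - 34)) = 6/(-4 + 65/87) = 6/(-283/87) = 6*(-87/283) = -522/283 ≈ -1.8445)
T*((3 + 4)/(W - 5))**2 = -522*(3 + 4)**2/(0 - 5)**2/283 = -522*(7/(-5))**2/283 = -522*(7*(-1/5))**2/283 = -522*(-7/5)**2/283 = -522/283*49/25 = -25578/7075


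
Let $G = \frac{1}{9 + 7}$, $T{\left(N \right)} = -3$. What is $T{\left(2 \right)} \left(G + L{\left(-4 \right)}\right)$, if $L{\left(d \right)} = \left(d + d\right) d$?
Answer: $- \frac{1539}{16} \approx -96.188$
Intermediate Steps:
$L{\left(d \right)} = 2 d^{2}$ ($L{\left(d \right)} = 2 d d = 2 d^{2}$)
$G = \frac{1}{16} \approx 0.0625$
$T{\left(2 \right)} \left(G + L{\left(-4 \right)}\right) = - 3 \left(\frac{1}{16} + 2 \left(-4\right)^{2}\right) = - 3 \left(\frac{1}{16} + 2 \cdot 16\right) = - 3 \left(\frac{1}{16} + 32\right) = \left(-3\right) \frac{513}{16} = - \frac{1539}{16}$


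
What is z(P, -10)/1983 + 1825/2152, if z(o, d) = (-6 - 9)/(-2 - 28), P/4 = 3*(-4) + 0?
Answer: 3620051/4267416 ≈ 0.84830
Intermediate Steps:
P = -48 (P = 4*(3*(-4) + 0) = 4*(-12 + 0) = 4*(-12) = -48)
z(o, d) = ½ (z(o, d) = -15/(-30) = -15*(-1/30) = ½)
z(P, -10)/1983 + 1825/2152 = (½)/1983 + 1825/2152 = (½)*(1/1983) + 1825*(1/2152) = 1/3966 + 1825/2152 = 3620051/4267416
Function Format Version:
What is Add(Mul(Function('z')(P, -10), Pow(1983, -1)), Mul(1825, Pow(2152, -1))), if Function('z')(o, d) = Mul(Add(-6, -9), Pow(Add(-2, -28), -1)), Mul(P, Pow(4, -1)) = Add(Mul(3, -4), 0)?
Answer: Rational(3620051, 4267416) ≈ 0.84830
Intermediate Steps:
P = -48 (P = Mul(4, Add(Mul(3, -4), 0)) = Mul(4, Add(-12, 0)) = Mul(4, -12) = -48)
Function('z')(o, d) = Rational(1, 2) (Function('z')(o, d) = Mul(-15, Pow(-30, -1)) = Mul(-15, Rational(-1, 30)) = Rational(1, 2))
Add(Mul(Function('z')(P, -10), Pow(1983, -1)), Mul(1825, Pow(2152, -1))) = Add(Mul(Rational(1, 2), Pow(1983, -1)), Mul(1825, Pow(2152, -1))) = Add(Mul(Rational(1, 2), Rational(1, 1983)), Mul(1825, Rational(1, 2152))) = Add(Rational(1, 3966), Rational(1825, 2152)) = Rational(3620051, 4267416)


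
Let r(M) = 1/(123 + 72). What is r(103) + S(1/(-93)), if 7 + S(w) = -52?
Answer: -11504/195 ≈ -58.995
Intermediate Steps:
S(w) = -59 (S(w) = -7 - 52 = -59)
r(M) = 1/195
r(103) + S(1/(-93)) = 1/195 - 59 = -11504/195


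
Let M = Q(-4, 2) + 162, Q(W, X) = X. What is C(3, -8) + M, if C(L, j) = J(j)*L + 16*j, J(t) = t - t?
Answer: 36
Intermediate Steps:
J(t) = 0
C(L, j) = 16*j (C(L, j) = 0*L + 16*j = 0 + 16*j = 16*j)
M = 164 (M = 2 + 162 = 164)
C(3, -8) + M = 16*(-8) + 164 = -128 + 164 = 36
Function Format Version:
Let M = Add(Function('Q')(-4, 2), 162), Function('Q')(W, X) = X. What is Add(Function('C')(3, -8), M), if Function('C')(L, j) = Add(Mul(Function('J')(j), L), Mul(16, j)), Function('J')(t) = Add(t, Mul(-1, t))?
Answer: 36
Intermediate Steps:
Function('J')(t) = 0
Function('C')(L, j) = Mul(16, j) (Function('C')(L, j) = Add(Mul(0, L), Mul(16, j)) = Add(0, Mul(16, j)) = Mul(16, j))
M = 164 (M = Add(2, 162) = 164)
Add(Function('C')(3, -8), M) = Add(Mul(16, -8), 164) = Add(-128, 164) = 36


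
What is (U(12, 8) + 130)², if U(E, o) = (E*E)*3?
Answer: 315844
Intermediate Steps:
U(E, o) = 3*E² (U(E, o) = E²*3 = 3*E²)
(U(12, 8) + 130)² = (3*12² + 130)² = (3*144 + 130)² = (432 + 130)² = 562² = 315844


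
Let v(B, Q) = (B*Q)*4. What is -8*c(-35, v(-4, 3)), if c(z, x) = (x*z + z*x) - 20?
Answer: -26720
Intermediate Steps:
v(B, Q) = 4*B*Q
c(z, x) = -20 + 2*x*z (c(z, x) = (x*z + x*z) - 20 = 2*x*z - 20 = -20 + 2*x*z)
-8*c(-35, v(-4, 3)) = -8*(-20 + 2*(4*(-4)*3)*(-35)) = -8*(-20 + 2*(-48)*(-35)) = -8*(-20 + 3360) = -8*3340 = -26720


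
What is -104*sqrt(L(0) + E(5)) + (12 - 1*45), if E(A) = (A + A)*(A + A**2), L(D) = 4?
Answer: -33 - 416*sqrt(19) ≈ -1846.3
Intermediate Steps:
E(A) = 2*A*(A + A**2) (E(A) = (2*A)*(A + A**2) = 2*A*(A + A**2))
-104*sqrt(L(0) + E(5)) + (12 - 1*45) = -104*sqrt(4 + 2*5**2*(1 + 5)) + (12 - 1*45) = -104*sqrt(4 + 2*25*6) + (12 - 45) = -104*sqrt(4 + 300) - 33 = -416*sqrt(19) - 33 = -33 - 416*sqrt(19)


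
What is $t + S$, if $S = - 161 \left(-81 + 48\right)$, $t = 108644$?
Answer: $113957$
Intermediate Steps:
$S = 5313$ ($S = \left(-161\right) \left(-33\right) = 5313$)
$t + S = 108644 + 5313 = 113957$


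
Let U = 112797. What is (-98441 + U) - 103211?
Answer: -88855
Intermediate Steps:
(-98441 + U) - 103211 = (-98441 + 112797) - 103211 = 14356 - 103211 = -88855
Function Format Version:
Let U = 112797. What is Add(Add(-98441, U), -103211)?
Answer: -88855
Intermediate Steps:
Add(Add(-98441, U), -103211) = Add(Add(-98441, 112797), -103211) = Add(14356, -103211) = -88855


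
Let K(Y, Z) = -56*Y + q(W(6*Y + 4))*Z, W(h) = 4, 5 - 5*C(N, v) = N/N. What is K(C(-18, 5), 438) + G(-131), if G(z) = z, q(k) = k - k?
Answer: -879/5 ≈ -175.80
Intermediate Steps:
C(N, v) = 4/5 (C(N, v) = 1 - N/(5*N) = 1 - 1/5*1 = 1 - 1/5 = 4/5)
q(k) = 0
K(Y, Z) = -56*Y (K(Y, Z) = -56*Y + 0*Z = -56*Y + 0 = -56*Y)
K(C(-18, 5), 438) + G(-131) = -56*4/5 - 131 = -224/5 - 131 = -879/5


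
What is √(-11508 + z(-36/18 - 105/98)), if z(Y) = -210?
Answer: 3*I*√1302 ≈ 108.25*I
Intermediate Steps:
√(-11508 + z(-36/18 - 105/98)) = √(-11508 - 210) = √(-11718) = 3*I*√1302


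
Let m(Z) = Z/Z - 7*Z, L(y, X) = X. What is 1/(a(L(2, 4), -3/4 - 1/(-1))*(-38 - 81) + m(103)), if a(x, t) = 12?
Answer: -1/2148 ≈ -0.00046555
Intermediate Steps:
m(Z) = 1 - 7*Z
1/(a(L(2, 4), -3/4 - 1/(-1))*(-38 - 81) + m(103)) = 1/(12*(-38 - 81) + (1 - 7*103)) = 1/(12*(-119) + (1 - 721)) = 1/(-1428 - 720) = 1/(-2148) = -1/2148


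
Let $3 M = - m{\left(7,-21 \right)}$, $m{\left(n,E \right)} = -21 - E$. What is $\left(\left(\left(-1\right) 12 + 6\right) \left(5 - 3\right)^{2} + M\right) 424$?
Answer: $-10176$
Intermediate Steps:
$M = 0$ ($M = \frac{\left(-1\right) \left(-21 - -21\right)}{3} = \frac{\left(-1\right) \left(-21 + 21\right)}{3} = \frac{\left(-1\right) 0}{3} = \frac{1}{3} \cdot 0 = 0$)
$\left(\left(\left(-1\right) 12 + 6\right) \left(5 - 3\right)^{2} + M\right) 424 = \left(\left(\left(-1\right) 12 + 6\right) \left(5 - 3\right)^{2} + 0\right) 424 = \left(\left(-12 + 6\right) 2^{2} + 0\right) 424 = \left(\left(-6\right) 4 + 0\right) 424 = \left(-24 + 0\right) 424 = \left(-24\right) 424 = -10176$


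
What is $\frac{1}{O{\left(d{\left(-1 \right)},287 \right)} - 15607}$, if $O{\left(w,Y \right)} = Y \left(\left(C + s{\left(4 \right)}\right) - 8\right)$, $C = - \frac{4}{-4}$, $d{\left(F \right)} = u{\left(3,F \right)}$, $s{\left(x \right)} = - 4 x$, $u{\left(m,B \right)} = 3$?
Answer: $- \frac{1}{22208} \approx -4.5029 \cdot 10^{-5}$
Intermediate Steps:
$d{\left(F \right)} = 3$
$C = 1$ ($C = \left(-4\right) \left(- \frac{1}{4}\right) = 1$)
$O{\left(w,Y \right)} = - 23 Y$ ($O{\left(w,Y \right)} = Y \left(\left(1 - 16\right) - 8\right) = Y \left(-15 - 8\right) = Y \left(-23\right) = - 23 Y$)
$\frac{1}{O{\left(d{\left(-1 \right)},287 \right)} - 15607} = \frac{1}{\left(-23\right) 287 - 15607} = \frac{1}{-6601 - 15607} = \frac{1}{-22208} = - \frac{1}{22208}$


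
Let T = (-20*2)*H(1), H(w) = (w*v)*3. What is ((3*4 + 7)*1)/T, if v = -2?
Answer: 19/240 ≈ 0.079167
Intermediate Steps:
H(w) = -6*w (H(w) = (w*(-2))*3 = -2*w*3 = -6*w)
T = 240 (T = (-20*2)*(-6*1) = -40*(-6) = 240)
((3*4 + 7)*1)/T = ((3*4 + 7)*1)/240 = ((12 + 7)*1)*(1/240) = (19*1)*(1/240) = 19*(1/240) = 19/240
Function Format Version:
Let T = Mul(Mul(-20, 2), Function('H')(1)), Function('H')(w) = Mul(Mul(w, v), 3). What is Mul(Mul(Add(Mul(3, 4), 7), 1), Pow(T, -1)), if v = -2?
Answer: Rational(19, 240) ≈ 0.079167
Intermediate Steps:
Function('H')(w) = Mul(-6, w) (Function('H')(w) = Mul(Mul(w, -2), 3) = Mul(Mul(-2, w), 3) = Mul(-6, w))
T = 240 (T = Mul(Mul(-20, 2), Mul(-6, 1)) = Mul(-40, -6) = 240)
Mul(Mul(Add(Mul(3, 4), 7), 1), Pow(T, -1)) = Mul(Mul(Add(Mul(3, 4), 7), 1), Pow(240, -1)) = Mul(Mul(Add(12, 7), 1), Rational(1, 240)) = Mul(Mul(19, 1), Rational(1, 240)) = Mul(19, Rational(1, 240)) = Rational(19, 240)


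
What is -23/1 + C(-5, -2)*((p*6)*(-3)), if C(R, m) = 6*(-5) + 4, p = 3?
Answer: 1381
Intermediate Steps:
C(R, m) = -26 (C(R, m) = -30 + 4 = -26)
-23/1 + C(-5, -2)*((p*6)*(-3)) = -23/1 - 26*3*6*(-3) = -23*1 - 468*(-3) = -23 - 26*(-54) = -23 + 1404 = 1381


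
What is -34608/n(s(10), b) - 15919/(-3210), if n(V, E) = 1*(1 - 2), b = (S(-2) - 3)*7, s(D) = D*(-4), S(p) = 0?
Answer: 111107599/3210 ≈ 34613.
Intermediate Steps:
s(D) = -4*D
b = -21 (b = (0 - 3)*7 = -3*7 = -21)
n(V, E) = -1 (n(V, E) = 1*(-1) = -1)
-34608/n(s(10), b) - 15919/(-3210) = -34608/(-1) - 15919/(-3210) = -34608*(-1) - 15919*(-1/3210) = 34608 + 15919/3210 = 111107599/3210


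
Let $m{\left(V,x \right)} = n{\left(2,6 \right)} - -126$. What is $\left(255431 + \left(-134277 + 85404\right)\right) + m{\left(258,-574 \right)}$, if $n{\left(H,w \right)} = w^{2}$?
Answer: $206720$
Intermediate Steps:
$m{\left(V,x \right)} = 162$ ($m{\left(V,x \right)} = 6^{2} - -126 = 36 + 126 = 162$)
$\left(255431 + \left(-134277 + 85404\right)\right) + m{\left(258,-574 \right)} = \left(255431 + \left(-134277 + 85404\right)\right) + 162 = \left(255431 - 48873\right) + 162 = 206558 + 162 = 206720$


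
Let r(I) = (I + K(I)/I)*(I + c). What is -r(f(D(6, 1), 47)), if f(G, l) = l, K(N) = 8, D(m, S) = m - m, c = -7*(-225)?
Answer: -3595974/47 ≈ -76510.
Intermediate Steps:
c = 1575
D(m, S) = 0
r(I) = (1575 + I)*(I + 8/I) (r(I) = (I + 8/I)*(I + 1575) = (I + 8/I)*(1575 + I) = (1575 + I)*(I + 8/I))
-r(f(D(6, 1), 47)) = -(8 + 47² + 1575*47 + 12600/47) = -(8 + 2209 + 74025 + 12600*(1/47)) = -(8 + 2209 + 74025 + 12600/47) = -1*3595974/47 = -3595974/47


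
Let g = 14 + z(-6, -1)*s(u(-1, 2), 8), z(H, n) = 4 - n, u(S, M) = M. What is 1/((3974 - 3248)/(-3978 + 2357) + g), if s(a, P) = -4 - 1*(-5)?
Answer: 1621/30073 ≈ 0.053902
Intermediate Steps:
s(a, P) = 1 (s(a, P) = -4 + 5 = 1)
g = 19 (g = 14 + (4 - 1*(-1))*1 = 14 + (4 + 1)*1 = 14 + 5*1 = 14 + 5 = 19)
1/((3974 - 3248)/(-3978 + 2357) + g) = 1/((3974 - 3248)/(-3978 + 2357) + 19) = 1/(726/(-1621) + 19) = 1/(726*(-1/1621) + 19) = 1/(-726/1621 + 19) = 1/(30073/1621) = 1621/30073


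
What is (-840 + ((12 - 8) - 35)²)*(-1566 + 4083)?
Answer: 304557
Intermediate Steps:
(-840 + ((12 - 8) - 35)²)*(-1566 + 4083) = (-840 + (4 - 35)²)*2517 = (-840 + (-31)²)*2517 = (-840 + 961)*2517 = 121*2517 = 304557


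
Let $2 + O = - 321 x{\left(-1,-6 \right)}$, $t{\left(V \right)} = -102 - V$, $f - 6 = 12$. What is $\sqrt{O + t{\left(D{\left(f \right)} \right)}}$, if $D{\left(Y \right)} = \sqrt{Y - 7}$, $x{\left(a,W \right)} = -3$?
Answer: $\sqrt{859 - \sqrt{11}} \approx 29.252$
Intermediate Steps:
$f = 18$ ($f = 6 + 12 = 18$)
$D{\left(Y \right)} = \sqrt{-7 + Y}$
$O = 961$ ($O = -2 - -963 = -2 + 963 = 961$)
$\sqrt{O + t{\left(D{\left(f \right)} \right)}} = \sqrt{961 - \left(102 + \sqrt{-7 + 18}\right)} = \sqrt{961 - \left(102 + \sqrt{11}\right)} = \sqrt{859 - \sqrt{11}}$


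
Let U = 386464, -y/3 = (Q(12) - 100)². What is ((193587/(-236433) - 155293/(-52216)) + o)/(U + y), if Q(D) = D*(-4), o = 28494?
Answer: 117267240695303/1319957083092352 ≈ 0.088842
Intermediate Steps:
Q(D) = -4*D
y = -65712 (y = -3*(-4*12 - 100)² = -3*(-48 - 100)² = -3*(-148)² = -3*21904 = -65712)
((193587/(-236433) - 155293/(-52216)) + o)/(U + y) = ((193587/(-236433) - 155293/(-52216)) + 28494)/(386464 - 65712) = ((193587*(-1/236433) - 155293*(-1/52216)) + 28494)/320752 = ((-64529/78811 + 155293/52216) + 28494)*(1/320752) = (8869350359/4115195176 + 28494)*(1/320752) = (117267240695303/4115195176)*(1/320752) = 117267240695303/1319957083092352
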